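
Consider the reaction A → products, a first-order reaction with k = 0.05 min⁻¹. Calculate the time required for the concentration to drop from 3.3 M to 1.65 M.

13.86 min

Step 1: For first-order: t = ln([A]₀/[A])/k
Step 2: t = ln(3.3/1.65)/0.05
Step 3: t = ln(2)/0.05
Step 4: t = 0.6931/0.05 = 13.86 min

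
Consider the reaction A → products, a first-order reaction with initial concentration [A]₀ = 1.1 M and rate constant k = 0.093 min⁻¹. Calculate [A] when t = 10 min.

0.434 M

Step 1: For a first-order reaction: [A] = [A]₀ × e^(-kt)
Step 2: [A] = 1.1 × e^(-0.093 × 10)
Step 3: [A] = 1.1 × e^(-0.93)
Step 4: [A] = 1.1 × 0.394554 = 0.434 M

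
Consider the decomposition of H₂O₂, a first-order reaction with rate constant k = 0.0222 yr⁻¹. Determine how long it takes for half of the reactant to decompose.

31.22 yr

Step 1: For a first-order reaction, t₁/₂ = ln(2)/k
Step 2: t₁/₂ = ln(2)/0.0222
Step 3: t₁/₂ = 0.6931/0.0222 = 31.22 yr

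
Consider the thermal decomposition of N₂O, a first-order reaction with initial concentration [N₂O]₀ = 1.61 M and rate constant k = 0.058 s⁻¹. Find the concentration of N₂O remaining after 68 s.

0.03119 M

Step 1: For a first-order reaction: [N₂O] = [N₂O]₀ × e^(-kt)
Step 2: [N₂O] = 1.61 × e^(-0.058 × 68)
Step 3: [N₂O] = 1.61 × e^(-3.944)
Step 4: [N₂O] = 1.61 × 0.0193706 = 0.03119 M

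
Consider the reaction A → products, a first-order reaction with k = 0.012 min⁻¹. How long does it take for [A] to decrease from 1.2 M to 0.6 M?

57.76 min

Step 1: For first-order: t = ln([A]₀/[A])/k
Step 2: t = ln(1.2/0.6)/0.012
Step 3: t = ln(2)/0.012
Step 4: t = 0.6931/0.012 = 57.76 min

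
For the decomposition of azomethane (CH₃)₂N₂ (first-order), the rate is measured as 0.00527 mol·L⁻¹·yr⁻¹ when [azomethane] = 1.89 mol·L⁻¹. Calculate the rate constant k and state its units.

0.002788 yr⁻¹

Step 1: rate = k[azomethane]^1, so k = rate / [azomethane]^1.
Step 2: k = 0.00527 / (1.89)^1 = 0.00527 / 1.89.
Step 3: k = 0.002788 yr⁻¹.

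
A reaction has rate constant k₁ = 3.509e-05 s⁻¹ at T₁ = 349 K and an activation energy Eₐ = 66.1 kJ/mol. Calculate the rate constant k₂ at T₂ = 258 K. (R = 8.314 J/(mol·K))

1.137e-08 s⁻¹

Step 1: Use the two-temperature Arrhenius form: ln(k₂/k₁) = -Eₐ/R × (1/T₂ - 1/T₁)
Step 2: Convert Eₐ to J/mol: 66.1 kJ/mol = 66100 J/mol
Step 3: 1/T₂ - 1/T₁ = 1/258 - 1/349 = 1.010639e-03 K⁻¹
Step 4: ln(k₂/k₁) = -66100/8.314 × 1.010639e-03 = -8.03503
Step 5: k₂ = k₁ × exp(-8.03503) = 3.509e-05 × 3.23915e-04 = 1.137e-08 s⁻¹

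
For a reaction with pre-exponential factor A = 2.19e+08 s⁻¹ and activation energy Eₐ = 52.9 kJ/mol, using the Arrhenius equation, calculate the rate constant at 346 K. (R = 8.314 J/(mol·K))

2.26e+00 s⁻¹

Step 1: Use the Arrhenius equation: k = A × exp(-Eₐ/RT)
Step 2: Convert Eₐ to J/mol: 52.9 kJ/mol = 52900 J/mol
Step 3: Calculate the exponent: -Eₐ/(RT) = -52900/(8.314 × 346) = -18.38948
Step 4: k = 2.19e+08 × exp(-18.38948)
Step 5: k = 2.19e+08 × 1.03169e-08 = 2.2594e+00 s⁻¹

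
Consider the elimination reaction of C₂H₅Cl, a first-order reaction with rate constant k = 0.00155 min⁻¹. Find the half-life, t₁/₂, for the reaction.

447.2 min

Step 1: For a first-order reaction, t₁/₂ = ln(2)/k
Step 2: t₁/₂ = ln(2)/0.00155
Step 3: t₁/₂ = 0.6931/0.00155 = 447.2 min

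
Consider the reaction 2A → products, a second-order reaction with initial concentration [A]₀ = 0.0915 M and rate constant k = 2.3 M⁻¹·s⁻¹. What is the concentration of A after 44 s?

0.008918 M

Step 1: For a second-order reaction: 1/[A] = 1/[A]₀ + kt
Step 2: 1/[A] = 1/0.0915 + 2.3 × 44
Step 3: 1/[A] = 10.93 + 101.2 = 112.1
Step 4: [A] = 1/112.1 = 0.008918 M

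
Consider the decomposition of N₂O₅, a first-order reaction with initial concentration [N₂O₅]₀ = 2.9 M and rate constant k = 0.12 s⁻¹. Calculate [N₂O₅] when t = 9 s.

0.9848 M

Step 1: For a first-order reaction: [N₂O₅] = [N₂O₅]₀ × e^(-kt)
Step 2: [N₂O₅] = 2.9 × e^(-0.12 × 9)
Step 3: [N₂O₅] = 2.9 × e^(-1.08)
Step 4: [N₂O₅] = 2.9 × 0.339596 = 0.9848 M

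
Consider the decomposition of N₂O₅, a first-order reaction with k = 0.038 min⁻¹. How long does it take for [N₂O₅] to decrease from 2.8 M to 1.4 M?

18.24 min

Step 1: For first-order: t = ln([N₂O₅]₀/[N₂O₅])/k
Step 2: t = ln(2.8/1.4)/0.038
Step 3: t = ln(2)/0.038
Step 4: t = 0.6931/0.038 = 18.24 min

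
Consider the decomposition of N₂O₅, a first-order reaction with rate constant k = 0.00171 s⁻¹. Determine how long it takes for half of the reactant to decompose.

405.3 s

Step 1: For a first-order reaction, t₁/₂ = ln(2)/k
Step 2: t₁/₂ = ln(2)/0.00171
Step 3: t₁/₂ = 0.6931/0.00171 = 405.3 s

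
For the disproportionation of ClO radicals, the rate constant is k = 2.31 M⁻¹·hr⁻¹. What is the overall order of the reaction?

second order (2)

Step 1: The units of k for an nth-order reaction are (concentration)^(1-n)·(time)⁻¹.
Step 2: Here k has units M⁻¹·hr⁻¹, so the concentration exponent is -1.
Step 3: 1 - n = -1 ⇒ n = 2. The reaction is second order.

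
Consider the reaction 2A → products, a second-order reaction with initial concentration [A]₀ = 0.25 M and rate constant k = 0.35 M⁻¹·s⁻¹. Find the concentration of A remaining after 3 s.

0.198 M

Step 1: For a second-order reaction: 1/[A] = 1/[A]₀ + kt
Step 2: 1/[A] = 1/0.25 + 0.35 × 3
Step 3: 1/[A] = 4 + 1.05 = 5.05
Step 4: [A] = 1/5.05 = 0.198 M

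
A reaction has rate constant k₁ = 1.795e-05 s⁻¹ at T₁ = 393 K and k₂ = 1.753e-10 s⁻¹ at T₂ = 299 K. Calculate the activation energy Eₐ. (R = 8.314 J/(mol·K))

119.9 kJ/mol

Step 1: Use the two-temperature Arrhenius form: ln(k₂/k₁) = -Eₐ/R × (1/T₂ - 1/T₁)
Step 2: ln(k₂/k₁) = ln(1.753e-10/1.795e-05) = ln(9.76602e-06) = -11.5366
Step 3: 1/T₂ - 1/T₁ = 1/299 - 1/393 = 7.999523e-04 K⁻¹
Step 4: Eₐ = -R × ln(k₂/k₁) / (1/T₂ - 1/T₁) = -8.314 × -11.5366 / 7.999523e-04
Step 5: Eₐ = 1.1990e+05 J/mol = 119.9 kJ/mol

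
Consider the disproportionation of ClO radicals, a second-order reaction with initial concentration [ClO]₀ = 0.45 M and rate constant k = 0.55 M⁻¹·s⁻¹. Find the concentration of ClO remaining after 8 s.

0.151 M

Step 1: For a second-order reaction: 1/[ClO] = 1/[ClO]₀ + kt
Step 2: 1/[ClO] = 1/0.45 + 0.55 × 8
Step 3: 1/[ClO] = 2.222 + 4.4 = 6.622
Step 4: [ClO] = 1/6.622 = 0.151 M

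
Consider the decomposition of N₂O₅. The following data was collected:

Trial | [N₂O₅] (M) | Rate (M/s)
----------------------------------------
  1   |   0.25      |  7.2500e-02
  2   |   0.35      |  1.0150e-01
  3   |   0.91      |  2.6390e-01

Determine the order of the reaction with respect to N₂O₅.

first order (1)

Step 1: Compare trials to find order n where rate₂/rate₁ = ([N₂O₅]₂/[N₂O₅]₁)^n
Step 2: rate₂/rate₁ = 1.0150e-01/7.2500e-02 = 1.4
Step 3: [N₂O₅]₂/[N₂O₅]₁ = 0.35/0.25 = 1.4
Step 4: n = ln(1.4)/ln(1.4) = 1.00 ≈ 1
Step 5: The reaction is first order in N₂O₅.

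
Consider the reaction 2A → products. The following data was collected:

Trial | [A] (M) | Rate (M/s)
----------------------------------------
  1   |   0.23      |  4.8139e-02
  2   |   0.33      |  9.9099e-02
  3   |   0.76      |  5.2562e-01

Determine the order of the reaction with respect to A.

second order (2)

Step 1: Compare trials to find order n where rate₂/rate₁ = ([A]₂/[A]₁)^n
Step 2: rate₂/rate₁ = 9.9099e-02/4.8139e-02 = 2.059
Step 3: [A]₂/[A]₁ = 0.33/0.23 = 1.435
Step 4: n = ln(2.059)/ln(1.435) = 2.00 ≈ 2
Step 5: The reaction is second order in A.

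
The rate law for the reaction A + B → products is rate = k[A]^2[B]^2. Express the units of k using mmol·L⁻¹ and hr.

(mmol·L⁻¹)⁻³·hr⁻¹

Step 1: Overall order = 2 + 2 = 4.
Step 2: rate has units mmol·L⁻¹·hr⁻¹; [A]^2[B]^2 has units (mmol·L⁻¹)^4.
Step 3: k = rate/([A]^2[B]^2), so units of k = (mmol·L⁻¹)^(1-4)·hr⁻¹ = (mmol·L⁻¹)⁻³·hr⁻¹.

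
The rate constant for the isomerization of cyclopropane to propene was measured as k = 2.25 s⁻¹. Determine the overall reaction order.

first order (1)

Step 1: The units of k for an nth-order reaction are (concentration)^(1-n)·(time)⁻¹.
Step 2: Here k has units s⁻¹, so the concentration exponent is 0.
Step 3: 1 - n = 0 ⇒ n = 1. The reaction is first order.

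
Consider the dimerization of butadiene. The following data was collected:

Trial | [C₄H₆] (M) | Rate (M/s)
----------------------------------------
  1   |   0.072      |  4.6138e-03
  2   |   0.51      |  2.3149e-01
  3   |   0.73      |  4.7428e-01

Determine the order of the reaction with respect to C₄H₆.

second order (2)

Step 1: Compare trials to find order n where rate₂/rate₁ = ([C₄H₆]₂/[C₄H₆]₁)^n
Step 2: rate₂/rate₁ = 2.3149e-01/4.6138e-03 = 50.17
Step 3: [C₄H₆]₂/[C₄H₆]₁ = 0.51/0.072 = 7.083
Step 4: n = ln(50.17)/ln(7.083) = 2.00 ≈ 2
Step 5: The reaction is second order in C₄H₆.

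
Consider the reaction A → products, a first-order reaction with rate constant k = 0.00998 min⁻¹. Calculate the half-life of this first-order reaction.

69.45 min

Step 1: For a first-order reaction, t₁/₂ = ln(2)/k
Step 2: t₁/₂ = ln(2)/0.00998
Step 3: t₁/₂ = 0.6931/0.00998 = 69.45 min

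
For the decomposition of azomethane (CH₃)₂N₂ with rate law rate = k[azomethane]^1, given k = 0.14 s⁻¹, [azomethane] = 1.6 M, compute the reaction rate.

0.224 M/s

Step 1: Identify the rate law: rate = k[azomethane]^1
Step 2: Substitute values: rate = 0.14 × (1.6)^1
Step 3: Calculate: rate = 0.14 × 1.6 = 0.224 M/s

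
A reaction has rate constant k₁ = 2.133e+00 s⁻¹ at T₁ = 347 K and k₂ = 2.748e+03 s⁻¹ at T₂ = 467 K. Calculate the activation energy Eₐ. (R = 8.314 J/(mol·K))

80.4 kJ/mol

Step 1: Use the two-temperature Arrhenius form: ln(k₂/k₁) = -Eₐ/R × (1/T₂ - 1/T₁)
Step 2: ln(k₂/k₁) = ln(2.748e+03/2.133e+00) = ln(1288.33) = 7.1611
Step 3: 1/T₂ - 1/T₁ = 1/467 - 1/347 = -7.405168e-04 K⁻¹
Step 4: Eₐ = -R × ln(k₂/k₁) / (1/T₂ - 1/T₁) = -8.314 × 7.1611 / -7.405168e-04
Step 5: Eₐ = 8.0400e+04 J/mol = 80.4 kJ/mol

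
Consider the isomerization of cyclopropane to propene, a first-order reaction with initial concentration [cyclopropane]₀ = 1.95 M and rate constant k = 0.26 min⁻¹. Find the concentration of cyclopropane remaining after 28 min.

0.001344 M

Step 1: For a first-order reaction: [cyclopropane] = [cyclopropane]₀ × e^(-kt)
Step 2: [cyclopropane] = 1.95 × e^(-0.26 × 28)
Step 3: [cyclopropane] = 1.95 × e^(-7.28)
Step 4: [cyclopropane] = 1.95 × 0.000689186 = 0.001344 M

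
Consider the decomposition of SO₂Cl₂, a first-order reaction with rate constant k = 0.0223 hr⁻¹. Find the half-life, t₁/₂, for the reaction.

31.08 hr

Step 1: For a first-order reaction, t₁/₂ = ln(2)/k
Step 2: t₁/₂ = ln(2)/0.0223
Step 3: t₁/₂ = 0.6931/0.0223 = 31.08 hr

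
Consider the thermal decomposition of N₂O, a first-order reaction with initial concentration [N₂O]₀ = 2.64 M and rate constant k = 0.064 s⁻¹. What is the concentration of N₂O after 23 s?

0.6058 M

Step 1: For a first-order reaction: [N₂O] = [N₂O]₀ × e^(-kt)
Step 2: [N₂O] = 2.64 × e^(-0.064 × 23)
Step 3: [N₂O] = 2.64 × e^(-1.472)
Step 4: [N₂O] = 2.64 × 0.229466 = 0.6058 M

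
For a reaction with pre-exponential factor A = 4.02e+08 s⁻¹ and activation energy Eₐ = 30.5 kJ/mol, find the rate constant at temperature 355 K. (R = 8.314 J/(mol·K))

1.31e+04 s⁻¹

Step 1: Use the Arrhenius equation: k = A × exp(-Eₐ/RT)
Step 2: Convert Eₐ to J/mol: 30.5 kJ/mol = 30500 J/mol
Step 3: Calculate the exponent: -Eₐ/(RT) = -30500/(8.314 × 355) = -10.33383
Step 4: k = 4.02e+08 × exp(-10.33383)
Step 5: k = 4.02e+08 × 3.25143e-05 = 1.3071e+04 s⁻¹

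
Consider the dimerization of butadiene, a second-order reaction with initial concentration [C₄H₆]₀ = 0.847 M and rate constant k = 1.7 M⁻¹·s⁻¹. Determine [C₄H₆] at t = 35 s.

0.01648 M

Step 1: For a second-order reaction: 1/[C₄H₆] = 1/[C₄H₆]₀ + kt
Step 2: 1/[C₄H₆] = 1/0.847 + 1.7 × 35
Step 3: 1/[C₄H₆] = 1.181 + 59.5 = 60.68
Step 4: [C₄H₆] = 1/60.68 = 0.01648 M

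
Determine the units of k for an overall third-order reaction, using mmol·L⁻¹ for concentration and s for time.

(mmol·L⁻¹)⁻²·s⁻¹

Step 1: For overall order n, rate = k × (concentration)^n.
Step 2: Rate has units mmol·L⁻¹·s⁻¹; concentration term has units (mmol·L⁻¹)^3.
Step 3: k = rate / (concentration)^n, so units of k = (mmol·L⁻¹)^(1-3)·s⁻¹ = (mmol·L⁻¹)⁻²·s⁻¹.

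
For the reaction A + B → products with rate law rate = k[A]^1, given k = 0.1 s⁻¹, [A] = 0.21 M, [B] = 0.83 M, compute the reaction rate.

0.021 M/s

Step 1: The rate law is rate = k[A]^1
Step 2: Note that the rate does not depend on [B] (zero order in B).
Step 3: rate = 0.1 × (0.21)^1 = 0.021 M/s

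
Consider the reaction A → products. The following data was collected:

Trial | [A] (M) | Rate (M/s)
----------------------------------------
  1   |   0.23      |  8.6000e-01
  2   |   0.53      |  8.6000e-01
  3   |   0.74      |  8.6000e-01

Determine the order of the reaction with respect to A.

zeroth order (0)

Step 1: Compare trials - when concentration changes, rate stays constant.
Step 2: rate₂/rate₁ = 8.6000e-01/8.6000e-01 = 1
Step 3: [A]₂/[A]₁ = 0.53/0.23 = 2.304
Step 4: Since rate ratio ≈ (conc ratio)^0, the reaction is zeroth order.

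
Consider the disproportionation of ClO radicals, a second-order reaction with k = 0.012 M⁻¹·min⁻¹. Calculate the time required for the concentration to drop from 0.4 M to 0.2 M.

208.3 min

Step 1: For second-order: t = (1/[ClO] - 1/[ClO]₀)/k
Step 2: t = (1/0.2 - 1/0.4)/0.012
Step 3: t = (5 - 2.5)/0.012
Step 4: t = 2.5/0.012 = 208.3 min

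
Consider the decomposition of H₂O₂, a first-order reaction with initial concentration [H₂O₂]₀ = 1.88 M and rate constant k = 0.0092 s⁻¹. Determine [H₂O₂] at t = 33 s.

1.388 M

Step 1: For a first-order reaction: [H₂O₂] = [H₂O₂]₀ × e^(-kt)
Step 2: [H₂O₂] = 1.88 × e^(-0.0092 × 33)
Step 3: [H₂O₂] = 1.88 × e^(-0.3036)
Step 4: [H₂O₂] = 1.88 × 0.738156 = 1.388 M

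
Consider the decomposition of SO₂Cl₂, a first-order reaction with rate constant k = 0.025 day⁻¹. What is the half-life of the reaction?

27.73 day

Step 1: For a first-order reaction, t₁/₂ = ln(2)/k
Step 2: t₁/₂ = ln(2)/0.025
Step 3: t₁/₂ = 0.6931/0.025 = 27.73 day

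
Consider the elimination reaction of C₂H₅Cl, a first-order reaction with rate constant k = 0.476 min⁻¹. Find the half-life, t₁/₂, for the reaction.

1.456 min

Step 1: For a first-order reaction, t₁/₂ = ln(2)/k
Step 2: t₁/₂ = ln(2)/0.476
Step 3: t₁/₂ = 0.6931/0.476 = 1.456 min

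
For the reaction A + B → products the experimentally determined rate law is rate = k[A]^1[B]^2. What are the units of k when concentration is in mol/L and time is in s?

(mol/L)⁻²·s⁻¹

Step 1: Overall order = 1 + 2 = 3.
Step 2: rate has units mol/L·s⁻¹; [A]^1[B]^2 has units (mol/L)^3.
Step 3: k = rate/([A]^1[B]^2), so units of k = (mol/L)^(1-3)·s⁻¹ = (mol/L)⁻²·s⁻¹.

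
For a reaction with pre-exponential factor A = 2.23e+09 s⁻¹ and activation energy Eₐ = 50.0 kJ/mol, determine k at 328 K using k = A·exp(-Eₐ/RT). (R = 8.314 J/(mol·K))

2.43e+01 s⁻¹

Step 1: Use the Arrhenius equation: k = A × exp(-Eₐ/RT)
Step 2: Convert Eₐ to J/mol: 50.0 kJ/mol = 50000 J/mol
Step 3: Calculate the exponent: -Eₐ/(RT) = -50000/(8.314 × 328) = -18.33522
Step 4: k = 2.23e+09 × exp(-18.33522)
Step 5: k = 2.23e+09 × 1.08922e-08 = 2.4290e+01 s⁻¹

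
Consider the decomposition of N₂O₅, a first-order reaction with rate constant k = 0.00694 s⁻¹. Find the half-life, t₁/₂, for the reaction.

99.88 s

Step 1: For a first-order reaction, t₁/₂ = ln(2)/k
Step 2: t₁/₂ = ln(2)/0.00694
Step 3: t₁/₂ = 0.6931/0.00694 = 99.88 s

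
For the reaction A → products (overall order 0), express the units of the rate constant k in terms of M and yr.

M·yr⁻¹

Step 1: For overall order n, rate = k × (concentration)^n.
Step 2: Rate has units M·yr⁻¹; concentration term has units M^0.
Step 3: k = rate / (concentration)^n, so units of k = M^(1-0)·yr⁻¹ = M·yr⁻¹.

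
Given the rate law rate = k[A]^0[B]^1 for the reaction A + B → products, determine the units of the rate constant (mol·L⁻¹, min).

min⁻¹

Step 1: Overall order = 0 + 1 = 1.
Step 2: rate has units mol·L⁻¹·min⁻¹; [A]^0[B]^1 has units (mol·L⁻¹)^1.
Step 3: k = rate/([A]^0[B]^1), so units of k = (mol·L⁻¹)^(1-1)·min⁻¹ = min⁻¹.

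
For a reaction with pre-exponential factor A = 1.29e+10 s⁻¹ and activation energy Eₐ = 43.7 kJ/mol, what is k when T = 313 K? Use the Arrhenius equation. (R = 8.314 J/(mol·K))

6.57e+02 s⁻¹

Step 1: Use the Arrhenius equation: k = A × exp(-Eₐ/RT)
Step 2: Convert Eₐ to J/mol: 43.7 kJ/mol = 43700 J/mol
Step 3: Calculate the exponent: -Eₐ/(RT) = -43700/(8.314 × 313) = -16.79295
Step 4: k = 1.29e+10 × exp(-16.79295)
Step 5: k = 1.29e+10 × 5.09231e-08 = 6.5691e+02 s⁻¹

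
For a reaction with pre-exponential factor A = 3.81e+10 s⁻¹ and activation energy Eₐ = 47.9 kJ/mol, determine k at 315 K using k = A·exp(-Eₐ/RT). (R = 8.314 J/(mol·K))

4.34e+02 s⁻¹

Step 1: Use the Arrhenius equation: k = A × exp(-Eₐ/RT)
Step 2: Convert Eₐ to J/mol: 47.9 kJ/mol = 47900 J/mol
Step 3: Calculate the exponent: -Eₐ/(RT) = -47900/(8.314 × 315) = -18.29005
Step 4: k = 3.81e+10 × exp(-18.29005)
Step 5: k = 3.81e+10 × 1.13955e-08 = 4.3417e+02 s⁻¹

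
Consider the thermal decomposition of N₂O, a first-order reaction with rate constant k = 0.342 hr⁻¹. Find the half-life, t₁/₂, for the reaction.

2.027 hr

Step 1: For a first-order reaction, t₁/₂ = ln(2)/k
Step 2: t₁/₂ = ln(2)/0.342
Step 3: t₁/₂ = 0.6931/0.342 = 2.027 hr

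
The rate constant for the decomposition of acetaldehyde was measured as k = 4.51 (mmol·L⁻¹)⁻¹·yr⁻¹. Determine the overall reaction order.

second order (2)

Step 1: The units of k for an nth-order reaction are (concentration)^(1-n)·(time)⁻¹.
Step 2: Here k has units (mmol·L⁻¹)⁻¹·yr⁻¹, so the concentration exponent is -1.
Step 3: 1 - n = -1 ⇒ n = 2. The reaction is second order.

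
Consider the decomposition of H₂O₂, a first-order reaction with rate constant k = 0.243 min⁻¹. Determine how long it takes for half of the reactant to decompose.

2.852 min

Step 1: For a first-order reaction, t₁/₂ = ln(2)/k
Step 2: t₁/₂ = ln(2)/0.243
Step 3: t₁/₂ = 0.6931/0.243 = 2.852 min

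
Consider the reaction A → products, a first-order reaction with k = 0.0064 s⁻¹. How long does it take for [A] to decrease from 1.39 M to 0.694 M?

108.5 s

Step 1: For first-order: t = ln([A]₀/[A])/k
Step 2: t = ln(1.39/0.694)/0.0064
Step 3: t = ln(2.003)/0.0064
Step 4: t = 0.6946/0.0064 = 108.5 s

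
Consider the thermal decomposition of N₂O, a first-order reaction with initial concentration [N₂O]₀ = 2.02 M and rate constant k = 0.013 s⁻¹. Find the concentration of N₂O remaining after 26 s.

1.441 M

Step 1: For a first-order reaction: [N₂O] = [N₂O]₀ × e^(-kt)
Step 2: [N₂O] = 2.02 × e^(-0.013 × 26)
Step 3: [N₂O] = 2.02 × e^(-0.338)
Step 4: [N₂O] = 2.02 × 0.713195 = 1.441 M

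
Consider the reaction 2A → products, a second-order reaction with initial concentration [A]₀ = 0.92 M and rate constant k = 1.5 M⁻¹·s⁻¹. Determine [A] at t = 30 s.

0.0217 M

Step 1: For a second-order reaction: 1/[A] = 1/[A]₀ + kt
Step 2: 1/[A] = 1/0.92 + 1.5 × 30
Step 3: 1/[A] = 1.087 + 45 = 46.09
Step 4: [A] = 1/46.09 = 0.0217 M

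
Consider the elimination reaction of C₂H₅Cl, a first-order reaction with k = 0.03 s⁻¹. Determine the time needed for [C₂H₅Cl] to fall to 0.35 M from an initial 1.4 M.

46.21 s

Step 1: For first-order: t = ln([C₂H₅Cl]₀/[C₂H₅Cl])/k
Step 2: t = ln(1.4/0.35)/0.03
Step 3: t = ln(4)/0.03
Step 4: t = 1.386/0.03 = 46.21 s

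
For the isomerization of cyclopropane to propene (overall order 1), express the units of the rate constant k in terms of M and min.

min⁻¹

Step 1: For overall order n, rate = k × (concentration)^n.
Step 2: Rate has units M·min⁻¹; concentration term has units M^1.
Step 3: k = rate / (concentration)^n, so units of k = M^(1-1)·min⁻¹ = min⁻¹.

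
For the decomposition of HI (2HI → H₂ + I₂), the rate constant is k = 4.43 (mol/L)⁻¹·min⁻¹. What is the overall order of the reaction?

second order (2)

Step 1: The units of k for an nth-order reaction are (concentration)^(1-n)·(time)⁻¹.
Step 2: Here k has units (mol/L)⁻¹·min⁻¹, so the concentration exponent is -1.
Step 3: 1 - n = -1 ⇒ n = 2. The reaction is second order.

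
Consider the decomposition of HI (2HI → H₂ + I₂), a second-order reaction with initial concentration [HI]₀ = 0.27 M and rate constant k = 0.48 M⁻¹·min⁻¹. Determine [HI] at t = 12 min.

0.1057 M

Step 1: For a second-order reaction: 1/[HI] = 1/[HI]₀ + kt
Step 2: 1/[HI] = 1/0.27 + 0.48 × 12
Step 3: 1/[HI] = 3.704 + 5.76 = 9.464
Step 4: [HI] = 1/9.464 = 0.1057 M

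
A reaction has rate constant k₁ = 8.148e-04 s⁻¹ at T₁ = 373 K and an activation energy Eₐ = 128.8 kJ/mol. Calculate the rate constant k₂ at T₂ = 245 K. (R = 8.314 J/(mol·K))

3.071e-13 s⁻¹

Step 1: Use the two-temperature Arrhenius form: ln(k₂/k₁) = -Eₐ/R × (1/T₂ - 1/T₁)
Step 2: Convert Eₐ to J/mol: 128.8 kJ/mol = 128800 J/mol
Step 3: 1/T₂ - 1/T₁ = 1/245 - 1/373 = 1.400668e-03 K⁻¹
Step 4: ln(k₂/k₁) = -128800/8.314 × 1.400668e-03 = -21.69907
Step 5: k₂ = k₁ × exp(-21.69907) = 8.148e-04 × 3.76889e-10 = 3.071e-13 s⁻¹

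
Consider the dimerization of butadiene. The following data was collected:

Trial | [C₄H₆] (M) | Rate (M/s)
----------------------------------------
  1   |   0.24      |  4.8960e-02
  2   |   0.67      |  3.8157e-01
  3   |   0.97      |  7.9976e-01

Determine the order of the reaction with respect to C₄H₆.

second order (2)

Step 1: Compare trials to find order n where rate₂/rate₁ = ([C₄H₆]₂/[C₄H₆]₁)^n
Step 2: rate₂/rate₁ = 3.8157e-01/4.8960e-02 = 7.793
Step 3: [C₄H₆]₂/[C₄H₆]₁ = 0.67/0.24 = 2.792
Step 4: n = ln(7.793)/ln(2.792) = 2.00 ≈ 2
Step 5: The reaction is second order in C₄H₆.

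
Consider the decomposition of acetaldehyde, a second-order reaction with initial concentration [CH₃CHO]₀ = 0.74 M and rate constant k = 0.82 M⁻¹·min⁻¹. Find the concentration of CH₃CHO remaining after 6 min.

0.1595 M

Step 1: For a second-order reaction: 1/[CH₃CHO] = 1/[CH₃CHO]₀ + kt
Step 2: 1/[CH₃CHO] = 1/0.74 + 0.82 × 6
Step 3: 1/[CH₃CHO] = 1.351 + 4.92 = 6.271
Step 4: [CH₃CHO] = 1/6.271 = 0.1595 M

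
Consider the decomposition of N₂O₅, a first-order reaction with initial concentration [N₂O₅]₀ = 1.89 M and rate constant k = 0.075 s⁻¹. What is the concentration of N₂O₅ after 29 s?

0.2147 M

Step 1: For a first-order reaction: [N₂O₅] = [N₂O₅]₀ × e^(-kt)
Step 2: [N₂O₅] = 1.89 × e^(-0.075 × 29)
Step 3: [N₂O₅] = 1.89 × e^(-2.175)
Step 4: [N₂O₅] = 1.89 × 0.113608 = 0.2147 M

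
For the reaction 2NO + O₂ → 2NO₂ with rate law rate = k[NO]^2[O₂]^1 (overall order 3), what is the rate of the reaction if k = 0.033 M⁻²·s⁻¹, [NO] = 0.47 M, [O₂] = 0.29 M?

0.002114 M/s

Step 1: The rate law is rate = k[NO]^2[O₂]^1, overall order = 2+1 = 3
Step 2: Substitute values: rate = 0.033 × (0.47)^2 × (0.29)^1
Step 3: rate = 0.033 × 0.2209 × 0.29 = 0.00211401 M/s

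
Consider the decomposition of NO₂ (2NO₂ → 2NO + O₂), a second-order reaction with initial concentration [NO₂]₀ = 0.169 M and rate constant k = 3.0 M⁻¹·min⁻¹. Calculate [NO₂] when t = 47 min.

0.006807 M

Step 1: For a second-order reaction: 1/[NO₂] = 1/[NO₂]₀ + kt
Step 2: 1/[NO₂] = 1/0.169 + 3.0 × 47
Step 3: 1/[NO₂] = 5.917 + 141 = 146.9
Step 4: [NO₂] = 1/146.9 = 0.006807 M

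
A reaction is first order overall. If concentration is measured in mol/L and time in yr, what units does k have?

yr⁻¹

Step 1: For overall order n, rate = k × (concentration)^n.
Step 2: Rate has units mol/L·yr⁻¹; concentration term has units (mol/L)^1.
Step 3: k = rate / (concentration)^n, so units of k = (mol/L)^(1-1)·yr⁻¹ = yr⁻¹.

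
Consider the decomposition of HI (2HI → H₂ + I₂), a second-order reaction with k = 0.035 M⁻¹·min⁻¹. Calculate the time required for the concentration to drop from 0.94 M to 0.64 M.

14.25 min

Step 1: For second-order: t = (1/[HI] - 1/[HI]₀)/k
Step 2: t = (1/0.64 - 1/0.94)/0.035
Step 3: t = (1.562 - 1.064)/0.035
Step 4: t = 0.4987/0.035 = 14.25 min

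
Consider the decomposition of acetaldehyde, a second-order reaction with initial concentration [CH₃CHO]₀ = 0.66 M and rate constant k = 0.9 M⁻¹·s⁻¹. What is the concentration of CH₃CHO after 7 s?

0.128 M

Step 1: For a second-order reaction: 1/[CH₃CHO] = 1/[CH₃CHO]₀ + kt
Step 2: 1/[CH₃CHO] = 1/0.66 + 0.9 × 7
Step 3: 1/[CH₃CHO] = 1.515 + 6.3 = 7.815
Step 4: [CH₃CHO] = 1/7.815 = 0.128 M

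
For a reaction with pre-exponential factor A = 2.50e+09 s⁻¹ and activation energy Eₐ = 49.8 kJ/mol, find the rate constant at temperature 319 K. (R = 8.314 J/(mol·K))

1.75e+01 s⁻¹

Step 1: Use the Arrhenius equation: k = A × exp(-Eₐ/RT)
Step 2: Convert Eₐ to J/mol: 49.8 kJ/mol = 49800 J/mol
Step 3: Calculate the exponent: -Eₐ/(RT) = -49800/(8.314 × 319) = -18.77711
Step 4: k = 2.50e+09 × exp(-18.77711)
Step 5: k = 2.50e+09 × 7.00172e-09 = 1.7504e+01 s⁻¹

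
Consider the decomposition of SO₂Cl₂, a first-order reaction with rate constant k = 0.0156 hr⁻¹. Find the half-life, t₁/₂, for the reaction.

44.43 hr

Step 1: For a first-order reaction, t₁/₂ = ln(2)/k
Step 2: t₁/₂ = ln(2)/0.0156
Step 3: t₁/₂ = 0.6931/0.0156 = 44.43 hr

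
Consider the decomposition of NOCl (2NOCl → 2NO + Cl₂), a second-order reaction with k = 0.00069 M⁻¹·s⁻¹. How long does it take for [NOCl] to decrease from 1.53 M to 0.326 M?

3498 s

Step 1: For second-order: t = (1/[NOCl] - 1/[NOCl]₀)/k
Step 2: t = (1/0.326 - 1/1.53)/0.00069
Step 3: t = (3.067 - 0.6536)/0.00069
Step 4: t = 2.414/0.00069 = 3498 s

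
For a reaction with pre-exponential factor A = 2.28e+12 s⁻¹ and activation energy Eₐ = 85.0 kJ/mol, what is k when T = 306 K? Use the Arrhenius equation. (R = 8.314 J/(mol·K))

7.04e-03 s⁻¹

Step 1: Use the Arrhenius equation: k = A × exp(-Eₐ/RT)
Step 2: Convert Eₐ to J/mol: 85.0 kJ/mol = 85000 J/mol
Step 3: Calculate the exponent: -Eₐ/(RT) = -85000/(8.314 × 306) = -33.41085
Step 4: k = 2.28e+12 × exp(-33.41085)
Step 5: k = 2.28e+12 × 3.08924e-15 = 7.0435e-03 s⁻¹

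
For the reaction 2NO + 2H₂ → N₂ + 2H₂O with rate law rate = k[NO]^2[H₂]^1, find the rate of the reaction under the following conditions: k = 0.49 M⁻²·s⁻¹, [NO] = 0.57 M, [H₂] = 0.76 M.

0.121 M/s

Step 1: The rate law is rate = k[NO]^2[H₂]^1
Step 2: Substitute: rate = 0.49 × (0.57)^2 × (0.76)^1
Step 3: rate = 0.49 × 0.3249 × 0.76 = 0.120993 M/s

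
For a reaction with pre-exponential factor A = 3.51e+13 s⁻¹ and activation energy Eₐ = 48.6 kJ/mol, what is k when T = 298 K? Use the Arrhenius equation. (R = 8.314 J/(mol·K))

1.06e+05 s⁻¹

Step 1: Use the Arrhenius equation: k = A × exp(-Eₐ/RT)
Step 2: Convert Eₐ to J/mol: 48.6 kJ/mol = 48600 J/mol
Step 3: Calculate the exponent: -Eₐ/(RT) = -48600/(8.314 × 298) = -19.61598
Step 4: k = 3.51e+13 × exp(-19.61598)
Step 5: k = 3.51e+13 × 3.02613e-09 = 1.0622e+05 s⁻¹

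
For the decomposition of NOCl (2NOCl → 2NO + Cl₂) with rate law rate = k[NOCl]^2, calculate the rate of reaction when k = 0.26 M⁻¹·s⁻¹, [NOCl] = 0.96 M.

0.2396 M/s

Step 1: Identify the rate law: rate = k[NOCl]^2
Step 2: Substitute values: rate = 0.26 × (0.96)^2
Step 3: Calculate: rate = 0.26 × 0.9216 = 0.239616 M/s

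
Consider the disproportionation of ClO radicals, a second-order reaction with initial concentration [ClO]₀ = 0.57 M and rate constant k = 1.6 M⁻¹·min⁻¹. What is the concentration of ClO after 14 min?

0.0414 M

Step 1: For a second-order reaction: 1/[ClO] = 1/[ClO]₀ + kt
Step 2: 1/[ClO] = 1/0.57 + 1.6 × 14
Step 3: 1/[ClO] = 1.754 + 22.4 = 24.15
Step 4: [ClO] = 1/24.15 = 0.0414 M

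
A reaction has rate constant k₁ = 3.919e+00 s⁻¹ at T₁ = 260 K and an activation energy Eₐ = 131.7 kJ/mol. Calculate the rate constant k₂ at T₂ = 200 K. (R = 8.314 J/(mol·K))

4.521e-08 s⁻¹

Step 1: Use the two-temperature Arrhenius form: ln(k₂/k₁) = -Eₐ/R × (1/T₂ - 1/T₁)
Step 2: Convert Eₐ to J/mol: 131.7 kJ/mol = 131700 J/mol
Step 3: 1/T₂ - 1/T₁ = 1/200 - 1/260 = 1.153846e-03 K⁻¹
Step 4: ln(k₂/k₁) = -131700/8.314 × 1.153846e-03 = -18.27779
Step 5: k₂ = k₁ × exp(-18.27779) = 3.919e+00 × 1.15360e-08 = 4.521e-08 s⁻¹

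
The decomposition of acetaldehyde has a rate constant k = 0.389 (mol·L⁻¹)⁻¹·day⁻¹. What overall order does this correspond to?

second order (2)

Step 1: The units of k for an nth-order reaction are (concentration)^(1-n)·(time)⁻¹.
Step 2: Here k has units (mol·L⁻¹)⁻¹·day⁻¹, so the concentration exponent is -1.
Step 3: 1 - n = -1 ⇒ n = 2. The reaction is second order.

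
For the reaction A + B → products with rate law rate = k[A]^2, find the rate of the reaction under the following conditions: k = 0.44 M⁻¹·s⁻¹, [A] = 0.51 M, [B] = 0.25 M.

0.1144 M/s

Step 1: The rate law is rate = k[A]^2
Step 2: Note that the rate does not depend on [B] (zero order in B).
Step 3: rate = 0.44 × (0.51)^2 = 0.114444 M/s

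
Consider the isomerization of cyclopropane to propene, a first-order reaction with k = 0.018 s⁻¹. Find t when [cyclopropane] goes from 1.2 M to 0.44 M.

55.74 s

Step 1: For first-order: t = ln([cyclopropane]₀/[cyclopropane])/k
Step 2: t = ln(1.2/0.44)/0.018
Step 3: t = ln(2.727)/0.018
Step 4: t = 1.003/0.018 = 55.74 s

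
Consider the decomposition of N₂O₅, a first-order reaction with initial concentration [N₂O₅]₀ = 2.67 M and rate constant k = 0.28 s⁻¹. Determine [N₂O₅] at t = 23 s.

0.004262 M

Step 1: For a first-order reaction: [N₂O₅] = [N₂O₅]₀ × e^(-kt)
Step 2: [N₂O₅] = 2.67 × e^(-0.28 × 23)
Step 3: [N₂O₅] = 2.67 × e^(-6.44)
Step 4: [N₂O₅] = 2.67 × 0.00159641 = 0.004262 M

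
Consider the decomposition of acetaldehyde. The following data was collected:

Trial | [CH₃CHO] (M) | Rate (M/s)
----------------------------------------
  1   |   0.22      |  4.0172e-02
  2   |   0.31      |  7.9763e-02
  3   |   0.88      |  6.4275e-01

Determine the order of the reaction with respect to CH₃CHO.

second order (2)

Step 1: Compare trials to find order n where rate₂/rate₁ = ([CH₃CHO]₂/[CH₃CHO]₁)^n
Step 2: rate₂/rate₁ = 7.9763e-02/4.0172e-02 = 1.986
Step 3: [CH₃CHO]₂/[CH₃CHO]₁ = 0.31/0.22 = 1.409
Step 4: n = ln(1.986)/ln(1.409) = 2.00 ≈ 2
Step 5: The reaction is second order in CH₃CHO.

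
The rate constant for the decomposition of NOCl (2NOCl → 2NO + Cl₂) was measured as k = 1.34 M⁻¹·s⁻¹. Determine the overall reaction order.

second order (2)

Step 1: The units of k for an nth-order reaction are (concentration)^(1-n)·(time)⁻¹.
Step 2: Here k has units M⁻¹·s⁻¹, so the concentration exponent is -1.
Step 3: 1 - n = -1 ⇒ n = 2. The reaction is second order.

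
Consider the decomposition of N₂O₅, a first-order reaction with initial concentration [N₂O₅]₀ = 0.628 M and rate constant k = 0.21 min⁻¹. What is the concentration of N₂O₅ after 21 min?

0.007633 M

Step 1: For a first-order reaction: [N₂O₅] = [N₂O₅]₀ × e^(-kt)
Step 2: [N₂O₅] = 0.628 × e^(-0.21 × 21)
Step 3: [N₂O₅] = 0.628 × e^(-4.41)
Step 4: [N₂O₅] = 0.628 × 0.0121552 = 0.007633 M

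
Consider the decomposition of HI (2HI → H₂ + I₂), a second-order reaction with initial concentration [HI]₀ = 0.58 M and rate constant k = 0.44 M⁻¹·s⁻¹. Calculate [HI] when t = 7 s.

0.2082 M

Step 1: For a second-order reaction: 1/[HI] = 1/[HI]₀ + kt
Step 2: 1/[HI] = 1/0.58 + 0.44 × 7
Step 3: 1/[HI] = 1.724 + 3.08 = 4.804
Step 4: [HI] = 1/4.804 = 0.2082 M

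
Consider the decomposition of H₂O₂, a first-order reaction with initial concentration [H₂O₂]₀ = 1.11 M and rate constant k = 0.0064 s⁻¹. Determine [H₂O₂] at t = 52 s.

0.7958 M

Step 1: For a first-order reaction: [H₂O₂] = [H₂O₂]₀ × e^(-kt)
Step 2: [H₂O₂] = 1.11 × e^(-0.0064 × 52)
Step 3: [H₂O₂] = 1.11 × e^(-0.3328)
Step 4: [H₂O₂] = 1.11 × 0.716914 = 0.7958 M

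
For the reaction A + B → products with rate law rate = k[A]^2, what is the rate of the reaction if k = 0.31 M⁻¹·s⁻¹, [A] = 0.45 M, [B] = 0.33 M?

0.06277 M/s

Step 1: The rate law is rate = k[A]^2
Step 2: Note that the rate does not depend on [B] (zero order in B).
Step 3: rate = 0.31 × (0.45)^2 = 0.062775 M/s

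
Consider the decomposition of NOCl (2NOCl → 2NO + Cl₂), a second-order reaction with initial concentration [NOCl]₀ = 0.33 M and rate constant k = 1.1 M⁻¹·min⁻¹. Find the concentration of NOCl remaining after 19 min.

0.04179 M

Step 1: For a second-order reaction: 1/[NOCl] = 1/[NOCl]₀ + kt
Step 2: 1/[NOCl] = 1/0.33 + 1.1 × 19
Step 3: 1/[NOCl] = 3.03 + 20.9 = 23.93
Step 4: [NOCl] = 1/23.93 = 0.04179 M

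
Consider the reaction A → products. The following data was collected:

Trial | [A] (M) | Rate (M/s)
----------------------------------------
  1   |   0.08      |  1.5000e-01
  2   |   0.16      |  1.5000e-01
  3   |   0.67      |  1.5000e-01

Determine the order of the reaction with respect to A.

zeroth order (0)

Step 1: Compare trials - when concentration changes, rate stays constant.
Step 2: rate₂/rate₁ = 1.5000e-01/1.5000e-01 = 1
Step 3: [A]₂/[A]₁ = 0.16/0.08 = 2
Step 4: Since rate ratio ≈ (conc ratio)^0, the reaction is zeroth order.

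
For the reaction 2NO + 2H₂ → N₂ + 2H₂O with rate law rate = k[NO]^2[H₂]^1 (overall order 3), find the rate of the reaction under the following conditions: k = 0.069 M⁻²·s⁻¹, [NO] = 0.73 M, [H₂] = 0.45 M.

0.01655 M/s

Step 1: The rate law is rate = k[NO]^2[H₂]^1, overall order = 2+1 = 3
Step 2: Substitute values: rate = 0.069 × (0.73)^2 × (0.45)^1
Step 3: rate = 0.069 × 0.5329 × 0.45 = 0.0165465 M/s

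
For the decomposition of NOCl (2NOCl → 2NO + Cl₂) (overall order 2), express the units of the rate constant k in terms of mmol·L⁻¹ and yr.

(mmol·L⁻¹)⁻¹·yr⁻¹

Step 1: For overall order n, rate = k × (concentration)^n.
Step 2: Rate has units mmol·L⁻¹·yr⁻¹; concentration term has units (mmol·L⁻¹)^2.
Step 3: k = rate / (concentration)^n, so units of k = (mmol·L⁻¹)^(1-2)·yr⁻¹ = (mmol·L⁻¹)⁻¹·yr⁻¹.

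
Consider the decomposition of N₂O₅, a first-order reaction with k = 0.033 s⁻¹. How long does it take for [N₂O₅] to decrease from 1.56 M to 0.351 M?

45.2 s

Step 1: For first-order: t = ln([N₂O₅]₀/[N₂O₅])/k
Step 2: t = ln(1.56/0.351)/0.033
Step 3: t = ln(4.444)/0.033
Step 4: t = 1.492/0.033 = 45.2 s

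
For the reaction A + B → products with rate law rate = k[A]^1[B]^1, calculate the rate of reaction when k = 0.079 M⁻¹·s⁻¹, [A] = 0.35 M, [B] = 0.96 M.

0.02654 M/s

Step 1: The rate law is rate = k[A]^1[B]^1
Step 2: Substitute: rate = 0.079 × (0.35)^1 × (0.96)^1
Step 3: rate = 0.079 × 0.35 × 0.96 = 0.026544 M/s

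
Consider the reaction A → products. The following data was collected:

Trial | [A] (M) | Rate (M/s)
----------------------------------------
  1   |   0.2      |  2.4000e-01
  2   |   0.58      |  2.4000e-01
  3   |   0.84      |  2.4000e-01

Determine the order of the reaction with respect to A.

zeroth order (0)

Step 1: Compare trials - when concentration changes, rate stays constant.
Step 2: rate₂/rate₁ = 2.4000e-01/2.4000e-01 = 1
Step 3: [A]₂/[A]₁ = 0.58/0.2 = 2.9
Step 4: Since rate ratio ≈ (conc ratio)^0, the reaction is zeroth order.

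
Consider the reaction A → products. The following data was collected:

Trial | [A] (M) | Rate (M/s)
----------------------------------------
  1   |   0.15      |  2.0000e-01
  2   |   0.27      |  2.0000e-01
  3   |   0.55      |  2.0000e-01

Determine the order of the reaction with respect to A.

zeroth order (0)

Step 1: Compare trials - when concentration changes, rate stays constant.
Step 2: rate₂/rate₁ = 2.0000e-01/2.0000e-01 = 1
Step 3: [A]₂/[A]₁ = 0.27/0.15 = 1.8
Step 4: Since rate ratio ≈ (conc ratio)^0, the reaction is zeroth order.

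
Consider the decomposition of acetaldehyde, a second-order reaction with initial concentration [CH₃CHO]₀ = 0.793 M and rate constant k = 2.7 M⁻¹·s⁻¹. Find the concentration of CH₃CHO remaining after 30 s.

0.01216 M

Step 1: For a second-order reaction: 1/[CH₃CHO] = 1/[CH₃CHO]₀ + kt
Step 2: 1/[CH₃CHO] = 1/0.793 + 2.7 × 30
Step 3: 1/[CH₃CHO] = 1.261 + 81 = 82.26
Step 4: [CH₃CHO] = 1/82.26 = 0.01216 M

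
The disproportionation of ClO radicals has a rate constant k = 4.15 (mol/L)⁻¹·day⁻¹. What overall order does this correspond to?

second order (2)

Step 1: The units of k for an nth-order reaction are (concentration)^(1-n)·(time)⁻¹.
Step 2: Here k has units (mol/L)⁻¹·day⁻¹, so the concentration exponent is -1.
Step 3: 1 - n = -1 ⇒ n = 2. The reaction is second order.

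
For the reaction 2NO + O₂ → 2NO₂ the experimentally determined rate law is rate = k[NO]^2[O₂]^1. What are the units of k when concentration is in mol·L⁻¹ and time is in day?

(mol·L⁻¹)⁻²·day⁻¹

Step 1: Overall order = 2 + 1 = 3.
Step 2: rate has units mol·L⁻¹·day⁻¹; [NO]^2[O₂]^1 has units (mol·L⁻¹)^3.
Step 3: k = rate/([NO]^2[O₂]^1), so units of k = (mol·L⁻¹)^(1-3)·day⁻¹ = (mol·L⁻¹)⁻²·day⁻¹.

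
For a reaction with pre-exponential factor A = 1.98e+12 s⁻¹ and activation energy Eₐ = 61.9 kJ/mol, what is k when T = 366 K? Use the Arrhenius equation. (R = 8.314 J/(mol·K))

2.90e+03 s⁻¹

Step 1: Use the Arrhenius equation: k = A × exp(-Eₐ/RT)
Step 2: Convert Eₐ to J/mol: 61.9 kJ/mol = 61900 J/mol
Step 3: Calculate the exponent: -Eₐ/(RT) = -61900/(8.314 × 366) = -20.34228
Step 4: k = 1.98e+12 × exp(-20.34228)
Step 5: k = 1.98e+12 × 1.46373e-09 = 2.8982e+03 s⁻¹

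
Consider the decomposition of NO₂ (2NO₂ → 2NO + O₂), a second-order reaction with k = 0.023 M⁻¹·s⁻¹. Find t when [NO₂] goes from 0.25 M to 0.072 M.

430 s

Step 1: For second-order: t = (1/[NO₂] - 1/[NO₂]₀)/k
Step 2: t = (1/0.072 - 1/0.25)/0.023
Step 3: t = (13.89 - 4)/0.023
Step 4: t = 9.889/0.023 = 430 s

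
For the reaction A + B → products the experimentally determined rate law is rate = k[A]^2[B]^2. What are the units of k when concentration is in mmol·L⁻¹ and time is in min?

(mmol·L⁻¹)⁻³·min⁻¹

Step 1: Overall order = 2 + 2 = 4.
Step 2: rate has units mmol·L⁻¹·min⁻¹; [A]^2[B]^2 has units (mmol·L⁻¹)^4.
Step 3: k = rate/([A]^2[B]^2), so units of k = (mmol·L⁻¹)^(1-4)·min⁻¹ = (mmol·L⁻¹)⁻³·min⁻¹.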